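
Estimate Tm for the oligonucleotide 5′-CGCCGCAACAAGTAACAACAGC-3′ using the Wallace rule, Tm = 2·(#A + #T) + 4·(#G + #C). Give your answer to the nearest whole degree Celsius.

68°C

Base counts: A=9, T=1, G=4, C=8 (length 22).
Tm = 2·(9+1) + 4·(4+8) = 2·10 + 4·12 = 20 + 48 = 68°C.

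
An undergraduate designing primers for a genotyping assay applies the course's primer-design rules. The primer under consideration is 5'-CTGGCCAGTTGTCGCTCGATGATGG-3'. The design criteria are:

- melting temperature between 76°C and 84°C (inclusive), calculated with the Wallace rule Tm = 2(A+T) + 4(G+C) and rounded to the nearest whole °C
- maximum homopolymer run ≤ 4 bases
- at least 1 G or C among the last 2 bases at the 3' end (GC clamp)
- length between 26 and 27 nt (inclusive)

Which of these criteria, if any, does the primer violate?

Fails: length.

Base counts: A=3, T=7, G=9, C=6 (length 25).
Tm: Tm = 2·10 + 4·15 = 80°C ✓
homopolymer run: longest run = 2 ✓
GC clamp: 3' end GG has 2 G/C ✓
length: length 25, outside 26–27 ✗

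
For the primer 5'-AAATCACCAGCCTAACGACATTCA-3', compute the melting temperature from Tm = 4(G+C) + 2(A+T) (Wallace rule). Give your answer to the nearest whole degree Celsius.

Base counts: A=10, T=4, G=2, C=8 (length 24).
Tm = 2·(10+4) + 4·(2+8) = 2·14 + 4·10 = 28 + 40 = 68°C.

68°C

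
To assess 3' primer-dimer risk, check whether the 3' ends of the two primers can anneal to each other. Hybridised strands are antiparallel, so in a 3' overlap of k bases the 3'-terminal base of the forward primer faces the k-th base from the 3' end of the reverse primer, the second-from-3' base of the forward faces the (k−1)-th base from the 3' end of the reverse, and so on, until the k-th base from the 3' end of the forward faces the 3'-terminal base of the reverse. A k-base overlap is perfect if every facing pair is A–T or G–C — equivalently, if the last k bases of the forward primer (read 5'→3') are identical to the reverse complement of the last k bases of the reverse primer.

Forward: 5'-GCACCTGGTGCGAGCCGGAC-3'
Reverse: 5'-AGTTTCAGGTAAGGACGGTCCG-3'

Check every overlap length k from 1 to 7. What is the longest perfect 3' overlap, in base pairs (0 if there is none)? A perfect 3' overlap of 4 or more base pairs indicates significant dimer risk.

Last 7 bases (5'→3') — forward …GCCGGAC, reverse …CGGTCCG.
Reverse complement of the reverse primer's last 7 bases: CGGACCG; its first k bases are the reverse complement of the reverse primer's last k bases, so a perfect k-base overlap needs the forward primer's last k bases to equal them.
Comparing (forward last k vs required): k=1: C vs C ✓; k=2: AC vs CG ✗; k=3: GAC vs CGG ✗; k=4: GGAC vs CGGA ✗; k=5: CGGAC vs CGGAC ✓; k=6: CCGGAC vs CGGACC ✗; k=7: GCCGGAC vs CGGACCG ✗.
Perfect overlaps at k = 1, 5; the largest is 5.

Longest perfect overlap: 5 complementary base pairs; significant dimer risk (threshold 4).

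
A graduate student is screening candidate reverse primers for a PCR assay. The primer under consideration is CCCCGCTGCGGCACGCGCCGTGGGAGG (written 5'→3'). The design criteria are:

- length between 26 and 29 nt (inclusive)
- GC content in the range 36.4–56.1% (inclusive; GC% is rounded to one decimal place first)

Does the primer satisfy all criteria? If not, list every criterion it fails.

Base counts: A=2, T=2, G=12, C=11 (length 27).
length: length 27 ✓
GC content: GC 23/27 = 85.2%, outside 36.4–56.1% ✗

Fails: GC content.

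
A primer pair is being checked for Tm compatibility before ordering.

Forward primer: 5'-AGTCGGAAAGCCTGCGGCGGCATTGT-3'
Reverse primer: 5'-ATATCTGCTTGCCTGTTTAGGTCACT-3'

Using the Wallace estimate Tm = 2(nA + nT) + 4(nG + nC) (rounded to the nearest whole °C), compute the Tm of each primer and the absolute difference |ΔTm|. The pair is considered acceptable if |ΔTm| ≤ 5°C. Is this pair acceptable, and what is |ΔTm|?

|ΔTm| = 10°C; the pair is not acceptable.

Forward: A=5 T=5 G=10 C=6 → Tm = 2·10 + 4·16 = 84°C.
Reverse: A=4 T=11 G=5 C=6 → Tm = 2·15 + 4·11 = 74°C.
|ΔTm| = |84 − 74| = 10°C, > 5°C.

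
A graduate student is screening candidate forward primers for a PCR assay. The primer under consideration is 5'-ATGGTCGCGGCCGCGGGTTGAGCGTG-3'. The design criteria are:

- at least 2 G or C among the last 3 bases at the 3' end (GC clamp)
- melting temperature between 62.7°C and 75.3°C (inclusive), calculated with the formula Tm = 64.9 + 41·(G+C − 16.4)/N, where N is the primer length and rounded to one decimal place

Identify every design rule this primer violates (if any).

Base counts: A=2, T=5, G=13, C=6 (length 26).
GC clamp: 3' end GTG has 2 G/C ✓
Tm: Tm = 64.9 + 41·(19 − 16.4)/26 = 69.0°C ✓

Meets all criteria.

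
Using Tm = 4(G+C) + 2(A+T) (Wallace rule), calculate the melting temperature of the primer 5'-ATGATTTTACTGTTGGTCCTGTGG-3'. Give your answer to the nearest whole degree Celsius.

Base counts: A=3, T=11, G=7, C=3 (length 24).
Tm = 2·(3+11) + 4·(7+3) = 2·14 + 4·10 = 28 + 40 = 68°C.

68°C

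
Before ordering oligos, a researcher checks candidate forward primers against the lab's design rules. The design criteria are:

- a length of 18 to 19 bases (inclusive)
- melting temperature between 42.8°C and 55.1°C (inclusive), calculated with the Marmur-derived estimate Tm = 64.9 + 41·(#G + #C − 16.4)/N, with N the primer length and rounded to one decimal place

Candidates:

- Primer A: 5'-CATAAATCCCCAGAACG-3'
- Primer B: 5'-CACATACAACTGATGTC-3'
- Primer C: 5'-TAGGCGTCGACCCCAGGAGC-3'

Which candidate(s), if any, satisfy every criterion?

Primer A (17 nt, A=7 T=2 G=2 C=6): length 17, outside 18–19 ✗; Tm = 64.9 + 41·(8 − 16.4)/17 = 44.6°C ✓ — fails.
Primer B (17 nt, A=6 T=4 G=2 C=5): length 17, outside 18–19 ✗; Tm = 64.9 + 41·(7 − 16.4)/17 = 42.2°C, outside 42.8–55.1°C ✗ — fails.
Primer C (20 nt, A=4 T=2 G=7 C=7): length 20, outside 18–19 ✗; Tm = 64.9 + 41·(14 − 16.4)/20 = 60.0°C, outside 42.8–55.1°C ✗ — fails.

None of the candidates satisfy all criteria.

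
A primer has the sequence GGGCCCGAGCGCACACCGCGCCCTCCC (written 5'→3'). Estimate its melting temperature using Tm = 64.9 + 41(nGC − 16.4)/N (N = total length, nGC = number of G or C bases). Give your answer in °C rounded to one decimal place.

74.9°C

Base counts: A=3, T=1, G=8, C=15; G+C = 23, N = 27.
Tm = 64.9 + 41·(23 − 16.4)/27 = 64.9 + 270.60/27 = 74.9°C.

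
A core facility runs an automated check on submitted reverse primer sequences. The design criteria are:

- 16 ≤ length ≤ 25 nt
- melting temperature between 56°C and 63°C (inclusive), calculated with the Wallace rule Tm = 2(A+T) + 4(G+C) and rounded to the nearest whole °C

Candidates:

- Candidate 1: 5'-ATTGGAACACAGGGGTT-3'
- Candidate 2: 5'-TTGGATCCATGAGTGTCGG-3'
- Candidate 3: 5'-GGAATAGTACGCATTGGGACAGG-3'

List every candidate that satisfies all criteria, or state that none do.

Candidate 2 only.

Candidate 1 (17 nt, A=5 T=4 G=6 C=2): length 17 ✓; Tm = 2·9 + 4·8 = 50°C, outside 56–63°C ✗ — fails.
Candidate 2 (19 nt, A=3 T=6 G=7 C=3): length 19 ✓; Tm = 2·9 + 4·10 = 58°C ✓ — passes.
Candidate 3 (23 nt, A=7 T=4 G=9 C=3): length 23 ✓; Tm = 2·11 + 4·12 = 70°C, outside 56–63°C ✗ — fails.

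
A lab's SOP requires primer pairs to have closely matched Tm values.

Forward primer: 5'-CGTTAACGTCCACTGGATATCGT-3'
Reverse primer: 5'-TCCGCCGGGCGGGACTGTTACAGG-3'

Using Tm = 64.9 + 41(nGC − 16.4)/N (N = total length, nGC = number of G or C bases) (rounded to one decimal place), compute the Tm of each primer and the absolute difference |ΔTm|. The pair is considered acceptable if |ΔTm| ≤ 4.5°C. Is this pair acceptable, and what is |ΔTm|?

Forward: G+C = 11, N = 23 → Tm = 64.9 + 41·(11 − 16.4)/23 = 55.3°C.
Reverse: G+C = 17, N = 24 → Tm = 64.9 + 41·(17 − 16.4)/24 = 65.9°C.
|ΔTm| = |55.3 − 65.9| = 10.6°C, > 4.5°C.

|ΔTm| = 10.6°C; the pair is not acceptable.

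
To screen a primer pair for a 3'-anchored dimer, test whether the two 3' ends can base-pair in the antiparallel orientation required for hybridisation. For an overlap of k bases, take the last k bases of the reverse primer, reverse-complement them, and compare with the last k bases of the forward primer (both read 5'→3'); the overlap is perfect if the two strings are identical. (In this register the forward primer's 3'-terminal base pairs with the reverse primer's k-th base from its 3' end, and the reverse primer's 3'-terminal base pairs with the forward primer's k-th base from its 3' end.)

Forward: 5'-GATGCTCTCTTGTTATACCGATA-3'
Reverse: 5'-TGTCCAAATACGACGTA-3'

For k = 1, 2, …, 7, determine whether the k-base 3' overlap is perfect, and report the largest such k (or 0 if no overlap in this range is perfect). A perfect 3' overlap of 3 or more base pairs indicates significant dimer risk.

Last 7 bases (5'→3') — forward …ACCGATA, reverse …CGACGTA.
Reverse complement of the reverse primer's last 7 bases: TACGTCG; its first k bases are the reverse complement of the reverse primer's last k bases, so a perfect k-base overlap needs the forward primer's last k bases to equal them.
Comparing (forward last k vs required): k=1: A vs T ✗; k=2: TA vs TA ✓; k=3: ATA vs TAC ✗; k=4: GATA vs TACG ✗; k=5: CGATA vs TACGT ✗; k=6: CCGATA vs TACGTC ✗; k=7: ACCGATA vs TACGTCG ✗.
Only k = 2 is perfect, so the longest perfect 3' overlap is 2.

Longest perfect overlap: 2 complementary base pairs; below the dimer-risk threshold (threshold 3).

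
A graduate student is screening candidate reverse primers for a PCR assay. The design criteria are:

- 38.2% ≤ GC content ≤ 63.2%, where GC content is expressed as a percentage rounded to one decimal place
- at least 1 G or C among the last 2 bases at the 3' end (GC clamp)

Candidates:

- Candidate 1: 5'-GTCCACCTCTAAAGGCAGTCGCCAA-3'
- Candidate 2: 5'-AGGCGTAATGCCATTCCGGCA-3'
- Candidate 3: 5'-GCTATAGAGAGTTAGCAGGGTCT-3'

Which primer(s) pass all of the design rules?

Candidate 1 (25 nt, A=7 T=4 G=5 C=9): GC 14/25 = 56.0% ✓; 3' end AA has 0 G/C, need ≥1 ✗ — fails.
Candidate 2 (21 nt, A=5 T=4 G=6 C=6): GC 12/21 = 57.1% ✓; 3' end CA has 1 G/C ✓ — passes.
Candidate 3 (23 nt, A=6 T=6 G=8 C=3): GC 11/23 = 47.8% ✓; 3' end CT has 1 G/C ✓ — passes.

Candidate 2 and Candidate 3.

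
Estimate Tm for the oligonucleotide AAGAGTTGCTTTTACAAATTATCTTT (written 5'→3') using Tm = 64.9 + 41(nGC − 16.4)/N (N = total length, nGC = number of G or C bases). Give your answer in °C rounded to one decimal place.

Base counts: A=8, T=12, G=3, C=3; G+C = 6, N = 26.
Tm = 64.9 + 41·(6 − 16.4)/26 = 64.9 + -426.40/26 = 48.5°C.

48.5°C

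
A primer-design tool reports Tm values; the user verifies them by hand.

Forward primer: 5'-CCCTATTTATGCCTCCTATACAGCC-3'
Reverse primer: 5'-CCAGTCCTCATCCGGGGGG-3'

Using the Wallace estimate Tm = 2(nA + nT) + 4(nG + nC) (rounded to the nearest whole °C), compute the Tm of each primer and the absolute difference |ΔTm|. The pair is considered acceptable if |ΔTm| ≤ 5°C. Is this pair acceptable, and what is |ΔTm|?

Forward: A=5 T=8 G=2 C=10 → Tm = 2·13 + 4·12 = 74°C.
Reverse: A=2 T=3 G=7 C=7 → Tm = 2·5 + 4·14 = 66°C.
|ΔTm| = |74 − 66| = 8°C, > 5°C.

|ΔTm| = 8°C; the pair is not acceptable.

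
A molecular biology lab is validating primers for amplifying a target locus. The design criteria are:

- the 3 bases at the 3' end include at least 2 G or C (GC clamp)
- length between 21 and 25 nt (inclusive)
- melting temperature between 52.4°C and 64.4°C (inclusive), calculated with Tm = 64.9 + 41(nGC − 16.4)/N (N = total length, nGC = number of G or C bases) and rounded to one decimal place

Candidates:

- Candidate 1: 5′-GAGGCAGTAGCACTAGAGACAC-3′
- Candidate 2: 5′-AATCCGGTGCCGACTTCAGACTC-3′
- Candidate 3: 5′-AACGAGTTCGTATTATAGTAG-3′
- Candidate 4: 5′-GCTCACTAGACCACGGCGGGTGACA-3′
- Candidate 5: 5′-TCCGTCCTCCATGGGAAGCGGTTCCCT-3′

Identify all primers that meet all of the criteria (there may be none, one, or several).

Candidate 1 and Candidate 2.

Candidate 1 (22 nt, A=8 T=2 G=7 C=5): 3' end CAC has 2 G/C ✓; length 22 ✓; Tm = 64.9 + 41·(12 − 16.4)/22 = 56.7°C ✓ — passes.
Candidate 2 (23 nt, A=5 T=5 G=5 C=8): 3' end CTC has 2 G/C ✓; length 23 ✓; Tm = 64.9 + 41·(13 − 16.4)/23 = 58.8°C ✓ — passes.
Candidate 3 (21 nt, A=7 T=7 G=5 C=2): 3' end TAG has 1 G/C, need ≥2 ✗; length 21 ✓; Tm = 64.9 + 41·(7 − 16.4)/21 = 46.5°C, outside 52.4–64.4°C ✗ — fails.
Candidate 4 (25 nt, A=6 T=3 G=8 C=8): 3' end ACA has 1 G/C, need ≥2 ✗; length 25 ✓; Tm = 64.9 + 41·(16 − 16.4)/25 = 64.2°C ✓ — fails.
Candidate 5 (27 nt, A=3 T=7 G=7 C=10): 3' end CCT has 2 G/C ✓; length 27, outside 21–25 ✗; Tm = 64.9 + 41·(17 − 16.4)/27 = 65.8°C, outside 52.4–64.4°C ✗ — fails.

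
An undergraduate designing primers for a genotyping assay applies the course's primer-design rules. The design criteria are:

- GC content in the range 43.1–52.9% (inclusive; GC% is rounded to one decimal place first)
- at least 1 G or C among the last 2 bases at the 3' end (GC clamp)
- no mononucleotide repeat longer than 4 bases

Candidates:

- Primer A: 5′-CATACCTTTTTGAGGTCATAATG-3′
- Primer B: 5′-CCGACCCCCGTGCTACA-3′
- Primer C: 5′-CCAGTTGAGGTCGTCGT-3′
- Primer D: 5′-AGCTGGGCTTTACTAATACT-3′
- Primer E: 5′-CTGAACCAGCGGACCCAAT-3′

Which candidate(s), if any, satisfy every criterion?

Primer A (23 nt, A=6 T=9 G=4 C=4): GC 8/23 = 34.8%, outside 43.1–52.9% ✗; 3' end TG has 1 G/C ✓; longest run = 5, exceeds 4 ✗ — fails.
Primer B (17 nt, A=3 T=2 G=3 C=9): GC 12/17 = 70.6%, outside 43.1–52.9% ✗; 3' end CA has 1 G/C ✓; longest run = 5, exceeds 4 ✗ — fails.
Primer C (17 nt, A=2 T=5 G=6 C=4): GC 10/17 = 58.8%, outside 43.1–52.9% ✗; 3' end GT has 1 G/C ✓; longest run = 2 ✓ — fails.
Primer D (20 nt, A=5 T=7 G=4 C=4): GC 8/20 = 40.0%, outside 43.1–52.9% ✗; 3' end CT has 1 G/C ✓; longest run = 3 ✓ — fails.
Primer E (19 nt, A=6 T=2 G=4 C=7): GC 11/19 = 57.9%, outside 43.1–52.9% ✗; 3' end AT has 0 G/C, need ≥1 ✗; longest run = 3 ✓ — fails.

None of the candidates satisfy all criteria.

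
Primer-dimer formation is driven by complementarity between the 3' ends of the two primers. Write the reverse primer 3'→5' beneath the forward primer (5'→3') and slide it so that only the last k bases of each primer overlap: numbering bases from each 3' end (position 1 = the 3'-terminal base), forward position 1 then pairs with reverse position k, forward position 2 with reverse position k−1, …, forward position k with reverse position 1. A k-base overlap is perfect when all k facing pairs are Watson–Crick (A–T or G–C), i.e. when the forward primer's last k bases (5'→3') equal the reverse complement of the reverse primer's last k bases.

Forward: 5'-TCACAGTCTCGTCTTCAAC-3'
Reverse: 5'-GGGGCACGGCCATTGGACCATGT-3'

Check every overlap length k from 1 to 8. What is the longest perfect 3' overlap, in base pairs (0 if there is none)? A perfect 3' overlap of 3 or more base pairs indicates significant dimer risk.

Longest perfect overlap: 2 complementary base pairs; below the dimer-risk threshold (threshold 3).

Last 8 bases (5'→3') — forward …TCTTCAAC, reverse …GACCATGT.
Reverse complement of the reverse primer's last 8 bases: ACATGGTC; its first k bases are the reverse complement of the reverse primer's last k bases, so a perfect k-base overlap needs the forward primer's last k bases to equal them.
Comparing (forward last k vs required): k=1: C vs A ✗; k=2: AC vs AC ✓; k=3: AAC vs ACA ✗; k=4: CAAC vs ACAT ✗; k=5: TCAAC vs ACATG ✗; k=6: TTCAAC vs ACATGG ✗; k=7: CTTCAAC vs ACATGGT ✗; k=8: TCTTCAAC vs ACATGGTC ✗.
Only k = 2 is perfect, so the longest perfect 3' overlap is 2.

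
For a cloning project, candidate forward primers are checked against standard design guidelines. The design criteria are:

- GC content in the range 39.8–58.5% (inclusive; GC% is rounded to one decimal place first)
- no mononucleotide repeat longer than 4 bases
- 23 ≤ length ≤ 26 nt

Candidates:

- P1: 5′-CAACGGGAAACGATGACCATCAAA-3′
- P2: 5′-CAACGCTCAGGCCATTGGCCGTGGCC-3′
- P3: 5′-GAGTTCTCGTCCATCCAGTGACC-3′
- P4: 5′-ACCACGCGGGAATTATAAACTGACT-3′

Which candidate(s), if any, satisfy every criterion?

P1, P3 and P4.

P1 (24 nt, A=11 T=2 G=5 C=6): GC 11/24 = 45.8% ✓; longest run = 3 ✓; length 24 ✓ — passes.
P2 (26 nt, A=4 T=4 G=8 C=10): GC 18/26 = 69.2%, outside 39.8–58.5% ✗; longest run = 2 ✓; length 26 ✓ — fails.
P3 (23 nt, A=4 T=6 G=5 C=8): GC 13/23 = 56.5% ✓; longest run = 2 ✓; length 23 ✓ — passes.
P4 (25 nt, A=9 T=5 G=5 C=6): GC 11/25 = 44.0% ✓; longest run = 3 ✓; length 25 ✓ — passes.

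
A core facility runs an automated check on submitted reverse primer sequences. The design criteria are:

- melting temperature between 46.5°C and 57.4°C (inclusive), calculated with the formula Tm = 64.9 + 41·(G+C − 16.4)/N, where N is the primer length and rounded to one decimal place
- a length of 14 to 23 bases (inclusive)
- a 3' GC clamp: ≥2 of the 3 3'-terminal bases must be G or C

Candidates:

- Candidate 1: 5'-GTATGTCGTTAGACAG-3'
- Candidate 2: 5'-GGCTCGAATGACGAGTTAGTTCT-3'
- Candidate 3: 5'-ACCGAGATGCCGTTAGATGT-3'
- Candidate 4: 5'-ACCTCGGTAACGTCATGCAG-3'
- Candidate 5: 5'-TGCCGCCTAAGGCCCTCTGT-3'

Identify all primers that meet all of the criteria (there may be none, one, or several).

Candidate 4 only.

Candidate 1 (16 nt, A=4 T=5 G=5 C=2): Tm = 64.9 + 41·(7 − 16.4)/16 = 40.8°C, outside 46.5–57.4°C ✗; length 16 ✓; 3' end CAG has 2 G/C ✓ — fails.
Candidate 2 (23 nt, A=5 T=7 G=7 C=4): Tm = 64.9 + 41·(11 − 16.4)/23 = 55.3°C ✓; length 23 ✓; 3' end TCT has 1 G/C, need ≥2 ✗ — fails.
Candidate 3 (20 nt, A=5 T=5 G=6 C=4): Tm = 64.9 + 41·(10 − 16.4)/20 = 51.8°C ✓; length 20 ✓; 3' end TGT has 1 G/C, need ≥2 ✗ — fails.
Candidate 4 (20 nt, A=5 T=4 G=5 C=6): Tm = 64.9 + 41·(11 − 16.4)/20 = 53.8°C ✓; length 20 ✓; 3' end CAG has 2 G/C ✓ — passes.
Candidate 5 (20 nt, A=2 T=5 G=5 C=8): Tm = 64.9 + 41·(13 − 16.4)/20 = 57.9°C, outside 46.5–57.4°C ✗; length 20 ✓; 3' end TGT has 1 G/C, need ≥2 ✗ — fails.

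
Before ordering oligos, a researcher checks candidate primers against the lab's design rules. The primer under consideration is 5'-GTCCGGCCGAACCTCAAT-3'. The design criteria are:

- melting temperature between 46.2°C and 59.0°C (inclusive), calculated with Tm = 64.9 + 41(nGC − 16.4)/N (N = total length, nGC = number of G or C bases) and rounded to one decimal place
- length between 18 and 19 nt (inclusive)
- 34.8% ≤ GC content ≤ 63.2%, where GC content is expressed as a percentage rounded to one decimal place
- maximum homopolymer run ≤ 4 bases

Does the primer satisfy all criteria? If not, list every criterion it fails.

Meets all criteria.

Base counts: A=4, T=3, G=4, C=7 (length 18).
Tm: Tm = 64.9 + 41·(11 − 16.4)/18 = 52.6°C ✓
length: length 18 ✓
GC content: GC 11/18 = 61.1% ✓
homopolymer run: longest run = 2 ✓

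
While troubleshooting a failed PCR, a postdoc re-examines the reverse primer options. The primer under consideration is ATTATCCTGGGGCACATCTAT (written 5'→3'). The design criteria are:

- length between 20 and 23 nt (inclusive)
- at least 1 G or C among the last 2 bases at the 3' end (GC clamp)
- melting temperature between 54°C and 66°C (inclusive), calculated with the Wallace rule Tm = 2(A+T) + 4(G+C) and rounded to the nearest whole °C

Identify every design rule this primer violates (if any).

Base counts: A=5, T=7, G=4, C=5 (length 21).
length: length 21 ✓
GC clamp: 3' end AT has 0 G/C, need ≥1 ✗
Tm: Tm = 2·12 + 4·9 = 60°C ✓

Fails: GC clamp.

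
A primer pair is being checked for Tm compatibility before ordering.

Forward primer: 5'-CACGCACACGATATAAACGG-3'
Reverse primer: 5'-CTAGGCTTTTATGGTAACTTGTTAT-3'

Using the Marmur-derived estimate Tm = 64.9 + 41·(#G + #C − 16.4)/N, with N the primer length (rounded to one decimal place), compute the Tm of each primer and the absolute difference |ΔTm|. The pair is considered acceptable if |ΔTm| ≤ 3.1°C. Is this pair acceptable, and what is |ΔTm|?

|ΔTm| = 0.7°C; the pair is acceptable.

Forward: G+C = 10, N = 20 → Tm = 64.9 + 41·(10 − 16.4)/20 = 51.8°C.
Reverse: G+C = 8, N = 25 → Tm = 64.9 + 41·(8 − 16.4)/25 = 51.1°C.
|ΔTm| = |51.8 − 51.1| = 0.7°C, ≤ 3.1°C.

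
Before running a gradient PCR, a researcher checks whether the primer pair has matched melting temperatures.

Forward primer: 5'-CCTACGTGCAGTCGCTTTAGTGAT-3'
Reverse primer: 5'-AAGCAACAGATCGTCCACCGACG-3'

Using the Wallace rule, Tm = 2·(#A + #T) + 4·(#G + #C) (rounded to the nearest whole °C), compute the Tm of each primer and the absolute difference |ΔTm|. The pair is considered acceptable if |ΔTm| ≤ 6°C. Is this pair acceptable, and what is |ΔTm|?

|ΔTm| = 0°C; the pair is acceptable.

Forward: A=4 T=8 G=6 C=6 → Tm = 2·12 + 4·12 = 72°C.
Reverse: A=8 T=2 G=5 C=8 → Tm = 2·10 + 4·13 = 72°C.
|ΔTm| = |72 − 72| = 0°C, ≤ 6°C.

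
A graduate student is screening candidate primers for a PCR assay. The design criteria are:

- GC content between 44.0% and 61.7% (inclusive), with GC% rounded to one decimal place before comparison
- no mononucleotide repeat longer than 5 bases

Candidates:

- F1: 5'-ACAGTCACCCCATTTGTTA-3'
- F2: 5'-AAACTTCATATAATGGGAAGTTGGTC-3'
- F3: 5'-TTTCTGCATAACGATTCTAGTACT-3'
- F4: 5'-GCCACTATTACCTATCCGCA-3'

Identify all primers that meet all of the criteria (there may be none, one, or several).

F1 (19 nt, A=5 T=6 G=2 C=6): GC 8/19 = 42.1%, outside 44.0–61.7% ✗; longest run = 4 ✓ — fails.
F2 (26 nt, A=9 T=8 G=6 C=3): GC 9/26 = 34.6%, outside 44.0–61.7% ✗; longest run = 3 ✓ — fails.
F3 (24 nt, A=6 T=10 G=3 C=5): GC 8/24 = 33.3%, outside 44.0–61.7% ✗; longest run = 3 ✓ — fails.
F4 (20 nt, A=5 T=5 G=2 C=8): GC 10/20 = 50.0% ✓; longest run = 2 ✓ — passes.

F4 only.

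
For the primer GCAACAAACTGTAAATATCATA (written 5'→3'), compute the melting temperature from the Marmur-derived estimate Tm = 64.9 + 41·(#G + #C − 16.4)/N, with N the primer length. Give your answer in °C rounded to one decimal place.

45.5°C

Base counts: A=11, T=5, G=2, C=4; G+C = 6, N = 22.
Tm = 64.9 + 41·(6 − 16.4)/22 = 64.9 + -426.40/22 = 45.5°C.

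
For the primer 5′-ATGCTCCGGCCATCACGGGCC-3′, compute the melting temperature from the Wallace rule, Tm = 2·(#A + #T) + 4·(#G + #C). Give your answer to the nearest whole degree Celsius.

Base counts: A=3, T=3, G=6, C=9 (length 21).
Tm = 2·(3+3) + 4·(6+9) = 2·6 + 4·15 = 12 + 60 = 72°C.

72°C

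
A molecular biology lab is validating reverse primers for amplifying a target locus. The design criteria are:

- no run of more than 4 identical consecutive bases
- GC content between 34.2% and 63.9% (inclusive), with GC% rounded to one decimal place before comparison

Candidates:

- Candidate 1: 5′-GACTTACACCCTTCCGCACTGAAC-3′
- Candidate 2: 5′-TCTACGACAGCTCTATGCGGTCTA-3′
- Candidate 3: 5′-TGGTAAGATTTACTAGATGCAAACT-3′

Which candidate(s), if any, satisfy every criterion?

Candidate 1 and Candidate 2.

Candidate 1 (24 nt, A=6 T=5 G=3 C=10): longest run = 3 ✓; GC 13/24 = 54.2% ✓ — passes.
Candidate 2 (24 nt, A=5 T=7 G=5 C=7): longest run = 2 ✓; GC 12/24 = 50.0% ✓ — passes.
Candidate 3 (25 nt, A=9 T=8 G=5 C=3): longest run = 3 ✓; GC 8/25 = 32.0%, outside 34.2–63.9% ✗ — fails.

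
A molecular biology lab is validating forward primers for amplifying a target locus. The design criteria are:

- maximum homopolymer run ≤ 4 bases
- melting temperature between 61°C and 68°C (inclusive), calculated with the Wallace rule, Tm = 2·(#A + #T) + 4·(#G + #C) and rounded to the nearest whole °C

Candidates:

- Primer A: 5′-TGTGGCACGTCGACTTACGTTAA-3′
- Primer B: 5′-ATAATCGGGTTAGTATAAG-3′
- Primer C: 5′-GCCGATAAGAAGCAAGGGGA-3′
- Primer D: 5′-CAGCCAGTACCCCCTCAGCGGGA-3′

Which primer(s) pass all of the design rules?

Primer A (23 nt, A=5 T=7 G=6 C=5): longest run = 2 ✓; Tm = 2·12 + 4·11 = 68°C ✓ — passes.
Primer B (19 nt, A=7 T=6 G=5 C=1): longest run = 3 ✓; Tm = 2·13 + 4·6 = 50°C, outside 61–68°C ✗ — fails.
Primer C (20 nt, A=8 T=1 G=8 C=3): longest run = 4 ✓; Tm = 2·9 + 4·11 = 62°C ✓ — passes.
Primer D (23 nt, A=5 T=2 G=6 C=10): longest run = 5, exceeds 4 ✗; Tm = 2·7 + 4·16 = 78°C, outside 61–68°C ✗ — fails.

Primer A and Primer C.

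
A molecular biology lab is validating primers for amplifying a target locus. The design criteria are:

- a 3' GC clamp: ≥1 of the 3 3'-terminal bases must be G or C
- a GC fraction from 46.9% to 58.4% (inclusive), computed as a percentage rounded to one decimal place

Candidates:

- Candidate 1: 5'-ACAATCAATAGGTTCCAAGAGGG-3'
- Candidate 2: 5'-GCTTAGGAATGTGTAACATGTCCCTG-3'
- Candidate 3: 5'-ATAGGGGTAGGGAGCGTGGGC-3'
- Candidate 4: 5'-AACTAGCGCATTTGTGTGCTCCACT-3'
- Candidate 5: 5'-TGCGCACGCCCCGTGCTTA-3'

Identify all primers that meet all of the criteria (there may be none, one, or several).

Candidate 4 only.

Candidate 1 (23 nt, A=9 T=4 G=6 C=4): 3' end GGG has 3 G/C ✓; GC 10/23 = 43.5%, outside 46.9–58.4% ✗ — fails.
Candidate 2 (26 nt, A=6 T=8 G=7 C=5): 3' end CTG has 2 G/C ✓; GC 12/26 = 46.2%, outside 46.9–58.4% ✗ — fails.
Candidate 3 (21 nt, A=4 T=3 G=12 C=2): 3' end GGC has 3 G/C ✓; GC 14/21 = 66.7%, outside 46.9–58.4% ✗ — fails.
Candidate 4 (25 nt, A=5 T=8 G=5 C=7): 3' end ACT has 1 G/C ✓; GC 12/25 = 48.0% ✓ — passes.
Candidate 5 (19 nt, A=2 T=4 G=5 C=8): 3' end TTA has 0 G/C, need ≥1 ✗; GC 13/19 = 68.4%, outside 46.9–58.4% ✗ — fails.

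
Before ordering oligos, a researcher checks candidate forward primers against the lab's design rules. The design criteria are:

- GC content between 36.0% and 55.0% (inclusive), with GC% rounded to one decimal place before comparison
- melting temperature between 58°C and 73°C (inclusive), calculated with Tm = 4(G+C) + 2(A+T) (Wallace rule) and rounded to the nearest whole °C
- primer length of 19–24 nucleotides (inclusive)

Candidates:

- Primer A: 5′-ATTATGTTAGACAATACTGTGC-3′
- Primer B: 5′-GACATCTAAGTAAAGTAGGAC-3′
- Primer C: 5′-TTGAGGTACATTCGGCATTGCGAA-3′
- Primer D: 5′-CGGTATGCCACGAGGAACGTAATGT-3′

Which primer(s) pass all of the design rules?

Primer B and Primer C.

Primer A (22 nt, A=7 T=8 G=4 C=3): GC 7/22 = 31.8%, outside 36.0–55.0% ✗; Tm = 2·15 + 4·7 = 58°C ✓; length 22 ✓ — fails.
Primer B (21 nt, A=9 T=4 G=5 C=3): GC 8/21 = 38.1% ✓; Tm = 2·13 + 4·8 = 58°C ✓; length 21 ✓ — passes.
Primer C (24 nt, A=6 T=7 G=7 C=4): GC 11/24 = 45.8% ✓; Tm = 2·13 + 4·11 = 70°C ✓; length 24 ✓ — passes.
Primer D (25 nt, A=7 T=5 G=8 C=5): GC 13/25 = 52.0% ✓; Tm = 2·12 + 4·13 = 76°C, outside 58–73°C ✗; length 25, outside 19–24 ✗ — fails.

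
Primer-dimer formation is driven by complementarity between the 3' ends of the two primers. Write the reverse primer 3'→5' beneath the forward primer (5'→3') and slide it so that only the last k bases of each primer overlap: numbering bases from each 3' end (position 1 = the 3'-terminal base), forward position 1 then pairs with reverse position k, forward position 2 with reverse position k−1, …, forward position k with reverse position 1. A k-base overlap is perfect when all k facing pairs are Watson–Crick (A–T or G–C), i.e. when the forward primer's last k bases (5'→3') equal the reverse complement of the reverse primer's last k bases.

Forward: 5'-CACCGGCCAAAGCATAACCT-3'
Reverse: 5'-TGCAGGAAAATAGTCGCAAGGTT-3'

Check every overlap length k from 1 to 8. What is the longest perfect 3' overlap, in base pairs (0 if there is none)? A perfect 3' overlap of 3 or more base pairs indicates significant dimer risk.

Longest perfect overlap: 5 complementary base pairs; significant dimer risk (threshold 3).

Last 8 bases (5'→3') — forward …CATAACCT, reverse …GCAAGGTT.
Reverse complement of the reverse primer's last 8 bases: AACCTTGC; its first k bases are the reverse complement of the reverse primer's last k bases, so a perfect k-base overlap needs the forward primer's last k bases to equal them.
Comparing (forward last k vs required): k=1: T vs A ✗; k=2: CT vs AA ✗; k=3: CCT vs AAC ✗; k=4: ACCT vs AACC ✗; k=5: AACCT vs AACCT ✓; k=6: TAACCT vs AACCTT ✗; k=7: ATAACCT vs AACCTTG ✗; k=8: CATAACCT vs AACCTTGC ✗.
Only k = 5 is perfect, so the longest perfect 3' overlap is 5.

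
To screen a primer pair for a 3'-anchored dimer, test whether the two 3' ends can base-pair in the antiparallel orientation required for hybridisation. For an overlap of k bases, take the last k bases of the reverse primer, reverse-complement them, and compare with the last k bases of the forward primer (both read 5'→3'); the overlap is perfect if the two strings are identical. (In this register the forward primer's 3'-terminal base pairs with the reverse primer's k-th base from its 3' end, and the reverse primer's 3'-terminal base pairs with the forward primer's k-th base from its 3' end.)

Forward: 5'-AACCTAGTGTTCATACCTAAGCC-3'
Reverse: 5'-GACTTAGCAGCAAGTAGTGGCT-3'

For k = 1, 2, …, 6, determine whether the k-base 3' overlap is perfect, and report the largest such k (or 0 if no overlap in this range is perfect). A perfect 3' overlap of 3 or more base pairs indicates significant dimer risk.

Last 6 bases (5'→3') — forward …TAAGCC, reverse …GTGGCT.
Reverse complement of the reverse primer's last 6 bases: AGCCAC; its first k bases are the reverse complement of the reverse primer's last k bases, so a perfect k-base overlap needs the forward primer's last k bases to equal them.
Comparing (forward last k vs required): k=1: C vs A ✗; k=2: CC vs AG ✗; k=3: GCC vs AGC ✗; k=4: AGCC vs AGCC ✓; k=5: AAGCC vs AGCCA ✗; k=6: TAAGCC vs AGCCAC ✗.
Only k = 4 is perfect, so the longest perfect 3' overlap is 4.

Longest perfect overlap: 4 complementary base pairs; significant dimer risk (threshold 3).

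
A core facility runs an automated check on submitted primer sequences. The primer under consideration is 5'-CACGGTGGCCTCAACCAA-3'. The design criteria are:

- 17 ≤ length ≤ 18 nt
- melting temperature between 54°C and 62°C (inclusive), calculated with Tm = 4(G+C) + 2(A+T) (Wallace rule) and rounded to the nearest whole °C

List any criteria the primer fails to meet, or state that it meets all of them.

Meets all criteria.

Base counts: A=5, T=2, G=4, C=7 (length 18).
length: length 18 ✓
Tm: Tm = 2·7 + 4·11 = 58°C ✓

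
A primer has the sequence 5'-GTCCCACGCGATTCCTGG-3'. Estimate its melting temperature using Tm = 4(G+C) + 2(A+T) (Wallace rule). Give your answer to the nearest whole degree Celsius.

60°C

Base counts: A=2, T=4, G=5, C=7 (length 18).
Tm = 2·(2+4) + 4·(5+7) = 2·6 + 4·12 = 12 + 48 = 60°C.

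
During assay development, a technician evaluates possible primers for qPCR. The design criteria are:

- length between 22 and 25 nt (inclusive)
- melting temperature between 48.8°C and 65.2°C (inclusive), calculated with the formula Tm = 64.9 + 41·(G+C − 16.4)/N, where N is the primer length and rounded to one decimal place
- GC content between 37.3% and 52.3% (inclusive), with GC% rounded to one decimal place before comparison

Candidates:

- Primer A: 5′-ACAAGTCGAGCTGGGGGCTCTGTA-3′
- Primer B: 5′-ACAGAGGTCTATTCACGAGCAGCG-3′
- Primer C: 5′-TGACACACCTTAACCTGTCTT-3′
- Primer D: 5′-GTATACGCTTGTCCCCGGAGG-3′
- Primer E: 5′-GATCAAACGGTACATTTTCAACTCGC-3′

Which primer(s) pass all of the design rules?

None of the candidates satisfy all criteria.

Primer A (24 nt, A=5 T=5 G=9 C=5): length 24 ✓; Tm = 64.9 + 41·(14 − 16.4)/24 = 60.8°C ✓; GC 14/24 = 58.3%, outside 37.3–52.3% ✗ — fails.
Primer B (24 nt, A=7 T=4 G=7 C=6): length 24 ✓; Tm = 64.9 + 41·(13 − 16.4)/24 = 59.1°C ✓; GC 13/24 = 54.2%, outside 37.3–52.3% ✗ — fails.
Primer C (21 nt, A=5 T=7 G=2 C=7): length 21, outside 22–25 ✗; Tm = 64.9 + 41·(9 − 16.4)/21 = 50.5°C ✓; GC 9/21 = 42.9% ✓ — fails.
Primer D (21 nt, A=3 T=5 G=7 C=6): length 21, outside 22–25 ✗; Tm = 64.9 + 41·(13 − 16.4)/21 = 58.3°C ✓; GC 13/21 = 61.9%, outside 37.3–52.3% ✗ — fails.
Primer E (26 nt, A=8 T=7 G=4 C=7): length 26, outside 22–25 ✗; Tm = 64.9 + 41·(11 − 16.4)/26 = 56.4°C ✓; GC 11/26 = 42.3% ✓ — fails.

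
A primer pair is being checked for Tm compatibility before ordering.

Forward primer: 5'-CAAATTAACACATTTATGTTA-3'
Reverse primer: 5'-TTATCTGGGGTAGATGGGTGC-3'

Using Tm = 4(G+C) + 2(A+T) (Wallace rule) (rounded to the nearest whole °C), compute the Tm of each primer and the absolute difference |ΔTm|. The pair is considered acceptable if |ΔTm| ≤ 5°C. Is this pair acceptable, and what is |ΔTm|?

Forward: A=9 T=8 G=1 C=3 → Tm = 2·17 + 4·4 = 50°C.
Reverse: A=3 T=7 G=9 C=2 → Tm = 2·10 + 4·11 = 64°C.
|ΔTm| = |50 − 64| = 14°C, > 5°C.

|ΔTm| = 14°C; the pair is not acceptable.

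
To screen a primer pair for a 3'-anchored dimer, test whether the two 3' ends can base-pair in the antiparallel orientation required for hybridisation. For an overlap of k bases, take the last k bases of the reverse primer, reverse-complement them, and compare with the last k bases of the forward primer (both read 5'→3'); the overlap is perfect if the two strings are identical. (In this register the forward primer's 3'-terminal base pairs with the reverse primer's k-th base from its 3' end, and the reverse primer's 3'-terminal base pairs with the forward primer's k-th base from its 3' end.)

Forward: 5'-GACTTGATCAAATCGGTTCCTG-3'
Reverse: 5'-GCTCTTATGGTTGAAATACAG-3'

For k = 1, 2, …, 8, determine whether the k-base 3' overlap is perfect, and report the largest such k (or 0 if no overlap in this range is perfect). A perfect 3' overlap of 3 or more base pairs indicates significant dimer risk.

Longest perfect overlap: 3 complementary base pairs; significant dimer risk (threshold 3).

Last 8 bases (5'→3') — forward …GGTTCCTG, reverse …AAATACAG.
Reverse complement of the reverse primer's last 8 bases: CTGTATTT; its first k bases are the reverse complement of the reverse primer's last k bases, so a perfect k-base overlap needs the forward primer's last k bases to equal them.
Comparing (forward last k vs required): k=1: G vs C ✗; k=2: TG vs CT ✗; k=3: CTG vs CTG ✓; k=4: CCTG vs CTGT ✗; k=5: TCCTG vs CTGTA ✗; k=6: TTCCTG vs CTGTAT ✗; k=7: GTTCCTG vs CTGTATT ✗; k=8: GGTTCCTG vs CTGTATTT ✗.
Only k = 3 is perfect, so the longest perfect 3' overlap is 3.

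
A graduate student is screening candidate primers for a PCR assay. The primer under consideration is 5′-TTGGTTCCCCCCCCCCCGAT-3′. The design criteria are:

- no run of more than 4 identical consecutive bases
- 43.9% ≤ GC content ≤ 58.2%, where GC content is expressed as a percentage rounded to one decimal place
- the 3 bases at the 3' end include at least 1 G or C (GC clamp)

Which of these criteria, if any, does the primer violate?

Fails: homopolymer run, GC content.

Base counts: A=1, T=5, G=3, C=11 (length 20).
homopolymer run: longest run = 11, exceeds 4 ✗
GC content: GC 14/20 = 70.0%, outside 43.9–58.2% ✗
GC clamp: 3' end GAT has 1 G/C ✓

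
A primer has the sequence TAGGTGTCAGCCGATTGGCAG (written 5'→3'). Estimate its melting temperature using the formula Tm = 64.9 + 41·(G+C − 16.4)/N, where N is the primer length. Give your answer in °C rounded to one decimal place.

56.3°C

Base counts: A=4, T=5, G=8, C=4; G+C = 12, N = 21.
Tm = 64.9 + 41·(12 − 16.4)/21 = 64.9 + -180.40/21 = 56.3°C.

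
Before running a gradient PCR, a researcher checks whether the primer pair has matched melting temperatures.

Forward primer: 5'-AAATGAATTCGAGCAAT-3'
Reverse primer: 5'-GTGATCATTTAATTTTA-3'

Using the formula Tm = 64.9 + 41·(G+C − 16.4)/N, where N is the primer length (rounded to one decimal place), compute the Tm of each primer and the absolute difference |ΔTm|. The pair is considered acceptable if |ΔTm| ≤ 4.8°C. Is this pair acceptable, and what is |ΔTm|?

Forward: G+C = 5, N = 17 → Tm = 64.9 + 41·(5 − 16.4)/17 = 37.4°C.
Reverse: G+C = 3, N = 17 → Tm = 64.9 + 41·(3 − 16.4)/17 = 32.6°C.
|ΔTm| = |37.4 − 32.6| = 4.8°C, ≤ 4.8°C.

|ΔTm| = 4.8°C; the pair is acceptable.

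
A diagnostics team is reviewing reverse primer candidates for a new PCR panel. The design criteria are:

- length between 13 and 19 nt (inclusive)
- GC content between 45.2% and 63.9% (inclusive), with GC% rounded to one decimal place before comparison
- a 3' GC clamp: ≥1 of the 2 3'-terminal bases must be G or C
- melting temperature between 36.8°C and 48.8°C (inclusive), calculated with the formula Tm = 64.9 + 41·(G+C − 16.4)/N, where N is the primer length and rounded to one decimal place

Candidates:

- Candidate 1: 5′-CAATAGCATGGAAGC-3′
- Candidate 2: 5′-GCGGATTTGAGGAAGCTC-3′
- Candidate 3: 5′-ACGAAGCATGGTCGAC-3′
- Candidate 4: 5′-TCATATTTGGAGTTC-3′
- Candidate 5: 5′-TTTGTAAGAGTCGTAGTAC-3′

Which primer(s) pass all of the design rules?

Candidate 1 and Candidate 3.

Candidate 1 (15 nt, A=6 T=2 G=4 C=3): length 15 ✓; GC 7/15 = 46.7% ✓; 3' end GC has 2 G/C ✓; Tm = 64.9 + 41·(7 − 16.4)/15 = 39.2°C ✓ — passes.
Candidate 2 (18 nt, A=4 T=4 G=7 C=3): length 18 ✓; GC 10/18 = 55.6% ✓; 3' end TC has 1 G/C ✓; Tm = 64.9 + 41·(10 − 16.4)/18 = 50.3°C, outside 36.8–48.8°C ✗ — fails.
Candidate 3 (16 nt, A=5 T=2 G=5 C=4): length 16 ✓; GC 9/16 = 56.3% ✓; 3' end AC has 1 G/C ✓; Tm = 64.9 + 41·(9 − 16.4)/16 = 45.9°C ✓ — passes.
Candidate 4 (15 nt, A=3 T=7 G=3 C=2): length 15 ✓; GC 5/15 = 33.3%, outside 45.2–63.9% ✗; 3' end TC has 1 G/C ✓; Tm = 64.9 + 41·(5 − 16.4)/15 = 33.7°C, outside 36.8–48.8°C ✗ — fails.
Candidate 5 (19 nt, A=5 T=7 G=5 C=2): length 19 ✓; GC 7/19 = 36.8%, outside 45.2–63.9% ✗; 3' end AC has 1 G/C ✓; Tm = 64.9 + 41·(7 − 16.4)/19 = 44.6°C ✓ — fails.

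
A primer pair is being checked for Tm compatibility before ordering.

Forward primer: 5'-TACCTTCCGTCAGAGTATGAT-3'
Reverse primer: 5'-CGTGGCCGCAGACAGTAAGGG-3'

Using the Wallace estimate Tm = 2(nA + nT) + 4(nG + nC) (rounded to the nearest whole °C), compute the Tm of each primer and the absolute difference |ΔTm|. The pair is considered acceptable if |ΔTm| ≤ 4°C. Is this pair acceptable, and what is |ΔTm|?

Forward: A=5 T=7 G=4 C=5 → Tm = 2·12 + 4·9 = 60°C.
Reverse: A=5 T=2 G=9 C=5 → Tm = 2·7 + 4·14 = 70°C.
|ΔTm| = |60 − 70| = 10°C, > 4°C.

|ΔTm| = 10°C; the pair is not acceptable.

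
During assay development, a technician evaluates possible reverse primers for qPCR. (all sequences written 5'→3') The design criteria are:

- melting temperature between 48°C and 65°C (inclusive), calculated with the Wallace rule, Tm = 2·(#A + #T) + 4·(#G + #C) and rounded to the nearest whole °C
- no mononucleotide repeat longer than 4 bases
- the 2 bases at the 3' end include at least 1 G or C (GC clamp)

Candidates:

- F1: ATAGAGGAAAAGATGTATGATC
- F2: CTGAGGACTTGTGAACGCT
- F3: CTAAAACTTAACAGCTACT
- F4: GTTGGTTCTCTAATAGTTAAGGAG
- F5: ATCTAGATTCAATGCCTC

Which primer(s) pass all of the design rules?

F1, F2, F3 and F5.

F1 (22 nt, A=10 T=5 G=6 C=1): Tm = 2·15 + 4·7 = 58°C ✓; longest run = 4 ✓; 3' end TC has 1 G/C ✓ — passes.
F2 (19 nt, A=4 T=5 G=6 C=4): Tm = 2·9 + 4·10 = 58°C ✓; longest run = 2 ✓; 3' end CT has 1 G/C ✓ — passes.
F3 (19 nt, A=8 T=5 G=1 C=5): Tm = 2·13 + 4·6 = 50°C ✓; longest run = 4 ✓; 3' end CT has 1 G/C ✓ — passes.
F4 (24 nt, A=6 T=9 G=7 C=2): Tm = 2·15 + 4·9 = 66°C, outside 48–65°C ✗; longest run = 2 ✓; 3' end AG has 1 G/C ✓ — fails.
F5 (18 nt, A=5 T=6 G=2 C=5): Tm = 2·11 + 4·7 = 50°C ✓; longest run = 2 ✓; 3' end TC has 1 G/C ✓ — passes.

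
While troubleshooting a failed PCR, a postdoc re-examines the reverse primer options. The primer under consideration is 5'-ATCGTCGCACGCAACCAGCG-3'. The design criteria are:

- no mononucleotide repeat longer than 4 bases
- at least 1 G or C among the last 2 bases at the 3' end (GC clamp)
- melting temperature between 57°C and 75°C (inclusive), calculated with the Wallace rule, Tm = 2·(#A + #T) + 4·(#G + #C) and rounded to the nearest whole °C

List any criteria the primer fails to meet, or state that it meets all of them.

Base counts: A=5, T=2, G=5, C=8 (length 20).
homopolymer run: longest run = 2 ✓
GC clamp: 3' end CG has 2 G/C ✓
Tm: Tm = 2·7 + 4·13 = 66°C ✓

Meets all criteria.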